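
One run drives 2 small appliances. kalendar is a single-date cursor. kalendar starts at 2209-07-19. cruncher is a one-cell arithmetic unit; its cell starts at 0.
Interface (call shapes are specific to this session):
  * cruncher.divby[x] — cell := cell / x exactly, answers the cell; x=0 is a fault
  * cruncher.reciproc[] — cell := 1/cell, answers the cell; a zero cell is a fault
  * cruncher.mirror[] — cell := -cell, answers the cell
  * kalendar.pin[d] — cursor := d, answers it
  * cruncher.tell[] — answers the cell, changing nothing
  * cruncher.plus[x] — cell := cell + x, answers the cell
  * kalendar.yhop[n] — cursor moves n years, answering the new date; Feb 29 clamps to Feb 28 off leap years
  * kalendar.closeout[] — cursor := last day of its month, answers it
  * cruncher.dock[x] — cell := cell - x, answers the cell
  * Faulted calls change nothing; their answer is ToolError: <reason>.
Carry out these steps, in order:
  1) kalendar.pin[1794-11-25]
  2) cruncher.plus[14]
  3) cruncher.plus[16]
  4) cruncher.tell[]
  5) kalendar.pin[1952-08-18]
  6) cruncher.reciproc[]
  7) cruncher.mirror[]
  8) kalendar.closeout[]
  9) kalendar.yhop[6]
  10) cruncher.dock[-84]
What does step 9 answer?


> kalendar.pin d=1794-11-25
:: 1794-11-25
> cruncher.plus x=14
:: 14
> cruncher.plus x=16
:: 30
> cruncher.tell
:: 30
> kalendar.pin d=1952-08-18
:: 1952-08-18
> cruncher.reciproc
:: 1/30
> cruncher.mirror
:: -1/30
> kalendar.closeout
:: 1952-08-31
> kalendar.yhop n=6
:: 1958-08-31
> cruncher.dock x=-84
:: 2519/30

Answer: 1958-08-31


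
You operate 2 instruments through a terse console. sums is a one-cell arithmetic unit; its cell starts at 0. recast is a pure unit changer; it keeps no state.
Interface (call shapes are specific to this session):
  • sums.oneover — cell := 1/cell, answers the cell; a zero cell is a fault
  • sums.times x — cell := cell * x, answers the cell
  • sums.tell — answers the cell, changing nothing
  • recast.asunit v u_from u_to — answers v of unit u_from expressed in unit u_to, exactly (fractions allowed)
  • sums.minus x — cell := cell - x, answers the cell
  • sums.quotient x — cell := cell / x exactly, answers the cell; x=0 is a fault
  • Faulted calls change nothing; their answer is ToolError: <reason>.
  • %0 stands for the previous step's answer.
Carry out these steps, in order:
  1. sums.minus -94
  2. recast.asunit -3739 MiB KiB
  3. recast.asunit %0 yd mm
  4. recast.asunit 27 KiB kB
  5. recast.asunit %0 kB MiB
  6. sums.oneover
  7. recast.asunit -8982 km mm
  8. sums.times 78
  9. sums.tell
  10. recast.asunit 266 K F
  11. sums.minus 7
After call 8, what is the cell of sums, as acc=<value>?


Answer: acc=39/47

Derivation:
CALL sums.minus[-94]
RET  94
CALL recast.asunit[-3739; MiB; KiB]
RET  -3828736
CALL recast.asunit[%0; yd; mm]
RET  -17504980992/5
CALL recast.asunit[27; KiB; kB]
RET  3456/125
CALL recast.asunit[%0; kB; MiB]
RET  27/1024
CALL sums.oneover[]
RET  1/94
CALL recast.asunit[-8982; km; mm]
RET  -8982000000
CALL sums.times[78]
RET  39/47
CALL sums.tell[]
RET  39/47
CALL recast.asunit[266; K; F]
RET  1913/100
CALL sums.minus[7]
RET  -290/47


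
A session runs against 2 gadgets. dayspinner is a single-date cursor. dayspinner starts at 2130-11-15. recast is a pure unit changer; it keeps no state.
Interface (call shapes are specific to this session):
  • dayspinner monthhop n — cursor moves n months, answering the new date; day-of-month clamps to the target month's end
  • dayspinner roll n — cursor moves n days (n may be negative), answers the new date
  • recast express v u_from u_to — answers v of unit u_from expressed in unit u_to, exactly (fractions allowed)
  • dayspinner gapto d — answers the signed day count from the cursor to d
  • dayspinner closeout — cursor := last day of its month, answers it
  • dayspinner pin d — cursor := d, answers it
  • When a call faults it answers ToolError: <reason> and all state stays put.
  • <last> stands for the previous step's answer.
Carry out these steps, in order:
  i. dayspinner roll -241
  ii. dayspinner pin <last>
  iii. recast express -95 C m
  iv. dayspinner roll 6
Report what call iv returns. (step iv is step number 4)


·→ dayspinner roll(-241)
·← 2130-03-19
·→ dayspinner pin(<last>)
·← 2130-03-19
·→ recast express(-95, C, m)
·← ToolError: incompatible units
·→ dayspinner roll(6)
·← 2130-03-25

Answer: 2130-03-25


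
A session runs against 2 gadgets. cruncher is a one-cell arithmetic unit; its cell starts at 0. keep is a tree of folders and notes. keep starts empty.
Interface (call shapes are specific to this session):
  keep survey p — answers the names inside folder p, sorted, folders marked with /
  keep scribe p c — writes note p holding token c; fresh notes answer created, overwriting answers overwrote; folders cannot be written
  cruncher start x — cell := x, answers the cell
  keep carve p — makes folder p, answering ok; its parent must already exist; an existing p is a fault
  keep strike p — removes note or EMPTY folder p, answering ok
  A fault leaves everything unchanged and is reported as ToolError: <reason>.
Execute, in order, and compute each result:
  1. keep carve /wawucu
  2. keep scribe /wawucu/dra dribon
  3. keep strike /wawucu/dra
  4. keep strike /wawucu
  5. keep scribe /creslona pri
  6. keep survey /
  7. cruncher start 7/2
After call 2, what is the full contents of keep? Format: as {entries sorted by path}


·→ keep carve(p→/wawucu)
·← ok
·→ keep scribe(p→/wawucu/dra, c→dribon)
·← created
·→ keep strike(p→/wawucu/dra)
·← ok
·→ keep strike(p→/wawucu)
·← ok
·→ keep scribe(p→/creslona, c→pri)
·← created
·→ keep survey(p→/)
·← [creslona]
·→ cruncher start(x→7/2)
·← 7/2

Answer: {wawucu/, wawucu/dra=dribon}


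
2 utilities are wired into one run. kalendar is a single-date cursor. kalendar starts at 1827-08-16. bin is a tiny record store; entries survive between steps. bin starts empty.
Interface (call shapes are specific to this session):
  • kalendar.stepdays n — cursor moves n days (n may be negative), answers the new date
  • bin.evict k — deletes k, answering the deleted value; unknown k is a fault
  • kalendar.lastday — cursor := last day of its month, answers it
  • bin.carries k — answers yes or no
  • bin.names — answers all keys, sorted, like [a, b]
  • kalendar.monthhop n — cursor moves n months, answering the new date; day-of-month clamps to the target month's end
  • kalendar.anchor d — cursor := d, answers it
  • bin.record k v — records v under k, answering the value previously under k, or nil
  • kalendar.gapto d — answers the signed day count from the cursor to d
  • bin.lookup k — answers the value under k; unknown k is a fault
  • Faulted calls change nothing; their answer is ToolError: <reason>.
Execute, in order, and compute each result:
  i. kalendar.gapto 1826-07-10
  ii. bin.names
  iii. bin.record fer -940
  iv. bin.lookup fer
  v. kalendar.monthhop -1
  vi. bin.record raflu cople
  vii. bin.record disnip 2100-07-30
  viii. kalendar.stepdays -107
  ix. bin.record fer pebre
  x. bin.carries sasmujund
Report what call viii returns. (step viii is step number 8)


>> kalendar.gapto(d→1826-07-10)
<< -402
>> bin.names()
<< []
>> bin.record(k→fer, v→-940)
<< nil
>> bin.lookup(k→fer)
<< -940
>> kalendar.monthhop(n→-1)
<< 1827-07-16
>> bin.record(k→raflu, v→cople)
<< nil
>> bin.record(k→disnip, v→2100-07-30)
<< nil
>> kalendar.stepdays(n→-107)
<< 1827-03-31
>> bin.record(k→fer, v→pebre)
<< -940
>> bin.carries(k→sasmujund)
<< no

Answer: 1827-03-31


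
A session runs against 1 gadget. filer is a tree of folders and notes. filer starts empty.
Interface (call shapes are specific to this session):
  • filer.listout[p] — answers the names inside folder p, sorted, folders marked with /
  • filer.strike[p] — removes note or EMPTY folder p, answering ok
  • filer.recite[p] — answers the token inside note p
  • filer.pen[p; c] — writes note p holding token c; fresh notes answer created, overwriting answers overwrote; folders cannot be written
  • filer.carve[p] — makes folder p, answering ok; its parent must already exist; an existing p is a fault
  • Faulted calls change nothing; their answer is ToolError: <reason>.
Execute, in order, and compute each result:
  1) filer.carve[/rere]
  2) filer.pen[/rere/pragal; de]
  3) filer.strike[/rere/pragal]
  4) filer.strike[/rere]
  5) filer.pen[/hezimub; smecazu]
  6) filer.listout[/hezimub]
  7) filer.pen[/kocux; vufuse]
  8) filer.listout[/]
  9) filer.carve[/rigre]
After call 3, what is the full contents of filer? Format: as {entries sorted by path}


I try carve passing p=/rere, and observe ok.
Now I run pen passing p=/rere/pragal, c=de, — result: created.
Calling strike passing p=/rere/pragal, — result: ok.
I use strike passing p=/rere, and get ok.
I run pen passing p=/hezimub, c=smecazu, giving created.
I try listout passing p=/hezimub: ToolError: not a directory.
I run pen passing p=/kocux, c=vufuse, and see created.
I call listout passing p=/, and observe [hezimub, kocux].
I use carve passing p=/rigre, which returns ok.

Answer: {rere/}


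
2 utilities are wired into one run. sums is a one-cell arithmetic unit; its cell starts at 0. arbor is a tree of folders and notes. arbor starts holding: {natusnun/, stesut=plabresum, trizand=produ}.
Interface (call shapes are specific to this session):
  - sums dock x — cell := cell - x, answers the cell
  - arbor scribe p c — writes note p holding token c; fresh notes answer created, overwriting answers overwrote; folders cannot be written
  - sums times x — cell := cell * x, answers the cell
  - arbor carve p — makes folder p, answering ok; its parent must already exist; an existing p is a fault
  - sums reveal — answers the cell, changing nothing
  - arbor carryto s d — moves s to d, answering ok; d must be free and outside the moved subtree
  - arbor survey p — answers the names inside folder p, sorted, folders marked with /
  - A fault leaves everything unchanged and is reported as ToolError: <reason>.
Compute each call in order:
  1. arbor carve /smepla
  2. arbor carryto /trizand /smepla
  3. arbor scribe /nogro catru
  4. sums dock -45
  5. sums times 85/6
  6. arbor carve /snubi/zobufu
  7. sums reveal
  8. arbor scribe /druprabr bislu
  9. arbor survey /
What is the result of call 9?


Answer: [druprabr, natusnun/, nogro, smepla/, stesut, trizand]

Derivation:
;; arbor carve(/smepla) -> ok
;; arbor carryto(/trizand, /smepla) -> ToolError: exists
;; arbor scribe(/nogro, catru) -> created
;; sums dock(-45) -> 45
;; sums times(85/6) -> 1275/2
;; arbor carve(/snubi/zobufu) -> ToolError: no parent
;; sums reveal() -> 1275/2
;; arbor scribe(/druprabr, bislu) -> created
;; arbor survey(/) -> [druprabr, natusnun/, nogro, smepla/, stesut, trizand]


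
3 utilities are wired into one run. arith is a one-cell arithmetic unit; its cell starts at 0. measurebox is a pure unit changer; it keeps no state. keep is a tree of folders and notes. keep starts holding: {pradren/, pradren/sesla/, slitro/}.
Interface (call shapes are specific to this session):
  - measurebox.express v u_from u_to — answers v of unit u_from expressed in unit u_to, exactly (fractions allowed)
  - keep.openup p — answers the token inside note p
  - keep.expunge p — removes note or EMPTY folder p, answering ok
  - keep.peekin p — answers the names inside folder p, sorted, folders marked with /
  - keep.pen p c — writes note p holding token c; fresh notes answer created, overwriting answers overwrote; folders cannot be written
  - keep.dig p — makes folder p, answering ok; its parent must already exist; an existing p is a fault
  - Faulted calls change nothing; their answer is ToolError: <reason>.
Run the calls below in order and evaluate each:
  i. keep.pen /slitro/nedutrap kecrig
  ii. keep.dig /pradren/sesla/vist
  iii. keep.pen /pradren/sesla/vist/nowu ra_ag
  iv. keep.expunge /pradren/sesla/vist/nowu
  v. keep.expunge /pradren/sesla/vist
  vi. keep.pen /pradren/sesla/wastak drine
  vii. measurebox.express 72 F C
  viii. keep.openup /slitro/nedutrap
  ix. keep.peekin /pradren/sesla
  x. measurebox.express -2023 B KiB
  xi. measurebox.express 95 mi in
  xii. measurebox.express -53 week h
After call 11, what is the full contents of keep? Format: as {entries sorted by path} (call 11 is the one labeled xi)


Answer: {pradren/, pradren/sesla/, pradren/sesla/wastak=drine, slitro/, slitro/nedutrap=kecrig}

Derivation:
>> keep.pen(/slitro/nedutrap, kecrig)
<< created
>> keep.dig(/pradren/sesla/vist)
<< ok
>> keep.pen(/pradren/sesla/vist/nowu, ra_ag)
<< created
>> keep.expunge(/pradren/sesla/vist/nowu)
<< ok
>> keep.expunge(/pradren/sesla/vist)
<< ok
>> keep.pen(/pradren/sesla/wastak, drine)
<< created
>> measurebox.express(72, F, C)
<< 200/9
>> keep.openup(/slitro/nedutrap)
<< kecrig
>> keep.peekin(/pradren/sesla)
<< [wastak]
>> measurebox.express(-2023, B, KiB)
<< -2023/1024
>> measurebox.express(95, mi, in)
<< 6019200
>> measurebox.express(-53, week, h)
<< -8904


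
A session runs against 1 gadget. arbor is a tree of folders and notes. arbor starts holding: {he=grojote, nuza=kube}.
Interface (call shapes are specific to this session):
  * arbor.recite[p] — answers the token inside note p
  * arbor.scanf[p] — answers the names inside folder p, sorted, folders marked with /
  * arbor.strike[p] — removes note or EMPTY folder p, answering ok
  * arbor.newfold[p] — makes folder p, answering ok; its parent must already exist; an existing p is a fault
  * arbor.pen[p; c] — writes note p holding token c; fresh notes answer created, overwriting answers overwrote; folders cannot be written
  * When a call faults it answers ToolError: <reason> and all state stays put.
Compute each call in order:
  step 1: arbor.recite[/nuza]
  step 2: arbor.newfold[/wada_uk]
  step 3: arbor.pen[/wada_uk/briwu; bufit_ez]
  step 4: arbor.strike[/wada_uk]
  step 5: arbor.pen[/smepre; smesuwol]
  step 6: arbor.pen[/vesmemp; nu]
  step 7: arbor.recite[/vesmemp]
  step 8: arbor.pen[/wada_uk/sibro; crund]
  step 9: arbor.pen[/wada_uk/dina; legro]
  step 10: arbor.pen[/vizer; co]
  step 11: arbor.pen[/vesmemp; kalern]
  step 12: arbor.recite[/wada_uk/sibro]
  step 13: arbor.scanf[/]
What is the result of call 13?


CALL arbor.recite[p='/nuza']
RET  kube
CALL arbor.newfold[p='/wada_uk']
RET  ok
CALL arbor.pen[p='/wada_uk/briwu'; c='bufit_ez']
RET  created
CALL arbor.strike[p='/wada_uk']
RET  ToolError: not empty
CALL arbor.pen[p='/smepre'; c='smesuwol']
RET  created
CALL arbor.pen[p='/vesmemp'; c='nu']
RET  created
CALL arbor.recite[p='/vesmemp']
RET  nu
CALL arbor.pen[p='/wada_uk/sibro'; c='crund']
RET  created
CALL arbor.pen[p='/wada_uk/dina'; c='legro']
RET  created
CALL arbor.pen[p='/vizer'; c='co']
RET  created
CALL arbor.pen[p='/vesmemp'; c='kalern']
RET  overwrote
CALL arbor.recite[p='/wada_uk/sibro']
RET  crund
CALL arbor.scanf[p='/']
RET  [he, nuza, smepre, vesmemp, vizer, wada_uk/]

Answer: [he, nuza, smepre, vesmemp, vizer, wada_uk/]


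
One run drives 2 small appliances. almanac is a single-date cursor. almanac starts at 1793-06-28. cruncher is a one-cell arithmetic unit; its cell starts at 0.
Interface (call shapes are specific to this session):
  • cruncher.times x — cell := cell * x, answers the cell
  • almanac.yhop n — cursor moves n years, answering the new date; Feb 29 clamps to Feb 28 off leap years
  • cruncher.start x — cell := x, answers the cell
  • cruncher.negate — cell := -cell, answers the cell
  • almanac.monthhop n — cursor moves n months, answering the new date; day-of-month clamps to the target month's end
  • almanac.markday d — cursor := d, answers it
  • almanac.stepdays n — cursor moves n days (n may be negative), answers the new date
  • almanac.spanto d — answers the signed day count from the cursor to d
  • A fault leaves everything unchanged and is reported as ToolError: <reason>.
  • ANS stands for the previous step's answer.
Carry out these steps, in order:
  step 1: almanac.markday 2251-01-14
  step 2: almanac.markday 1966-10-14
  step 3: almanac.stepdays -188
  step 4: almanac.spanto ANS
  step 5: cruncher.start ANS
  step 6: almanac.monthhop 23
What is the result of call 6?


Answer: 1968-03-09

Derivation:
$ almanac.markday d→2251-01-14
[out] 2251-01-14
$ almanac.markday d→1966-10-14
[out] 1966-10-14
$ almanac.stepdays n→-188
[out] 1966-04-09
$ almanac.spanto d→ANS
[out] 0
$ cruncher.start x→ANS
[out] 0
$ almanac.monthhop n→23
[out] 1968-03-09


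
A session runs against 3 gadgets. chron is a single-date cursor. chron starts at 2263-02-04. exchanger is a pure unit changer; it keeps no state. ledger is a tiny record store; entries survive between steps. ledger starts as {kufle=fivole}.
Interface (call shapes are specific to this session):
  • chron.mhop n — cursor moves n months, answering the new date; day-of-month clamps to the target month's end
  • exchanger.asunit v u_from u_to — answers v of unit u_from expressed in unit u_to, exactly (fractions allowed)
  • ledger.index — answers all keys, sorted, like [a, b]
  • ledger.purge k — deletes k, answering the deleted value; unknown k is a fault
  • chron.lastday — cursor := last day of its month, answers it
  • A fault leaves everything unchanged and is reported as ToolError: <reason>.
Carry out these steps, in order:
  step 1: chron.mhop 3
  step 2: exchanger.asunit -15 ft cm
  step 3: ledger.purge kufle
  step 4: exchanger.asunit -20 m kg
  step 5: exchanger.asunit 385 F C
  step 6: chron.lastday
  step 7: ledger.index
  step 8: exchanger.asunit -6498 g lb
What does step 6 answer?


Answer: 2263-05-31

Derivation:
Step: chron.mhop[3]
Result: 2263-05-04
Step: exchanger.asunit[-15; ft; cm]
Result: -2286/5
Step: ledger.purge[kufle]
Result: fivole
Step: exchanger.asunit[-20; m; kg]
Result: ToolError: incompatible units
Step: exchanger.asunit[385; F; C]
Result: 1765/9
Step: chron.lastday[]
Result: 2263-05-31
Step: ledger.index[]
Result: []
Step: exchanger.asunit[-6498; g; lb]
Result: -649800000/45359237


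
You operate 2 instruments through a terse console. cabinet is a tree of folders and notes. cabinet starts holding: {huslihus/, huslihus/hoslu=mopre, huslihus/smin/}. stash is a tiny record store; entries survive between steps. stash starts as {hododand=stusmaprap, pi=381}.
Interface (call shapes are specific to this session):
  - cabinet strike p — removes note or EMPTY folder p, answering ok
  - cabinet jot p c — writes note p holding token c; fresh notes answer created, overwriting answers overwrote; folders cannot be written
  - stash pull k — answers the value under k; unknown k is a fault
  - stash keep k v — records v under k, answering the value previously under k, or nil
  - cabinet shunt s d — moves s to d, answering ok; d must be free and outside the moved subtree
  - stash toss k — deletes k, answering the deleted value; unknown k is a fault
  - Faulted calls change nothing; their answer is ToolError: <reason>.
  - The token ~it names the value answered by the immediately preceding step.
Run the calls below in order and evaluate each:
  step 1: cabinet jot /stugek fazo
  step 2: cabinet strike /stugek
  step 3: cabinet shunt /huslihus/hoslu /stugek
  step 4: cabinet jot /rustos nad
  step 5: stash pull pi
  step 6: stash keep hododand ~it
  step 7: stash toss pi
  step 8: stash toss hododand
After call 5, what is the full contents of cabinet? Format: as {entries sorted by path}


! 1. cabinet jot(p→/stugek, c→fazo) -> created
! 2. cabinet strike(p→/stugek) -> ok
! 3. cabinet shunt(s→/huslihus/hoslu, d→/stugek) -> ok
! 4. cabinet jot(p→/rustos, c→nad) -> created
! 5. stash pull(k→pi) -> 381
! 6. stash keep(k→hododand, v→~it) -> stusmaprap
! 7. stash toss(k→pi) -> 381
! 8. stash toss(k→hododand) -> 381

Answer: {huslihus/, huslihus/smin/, rustos=nad, stugek=mopre}


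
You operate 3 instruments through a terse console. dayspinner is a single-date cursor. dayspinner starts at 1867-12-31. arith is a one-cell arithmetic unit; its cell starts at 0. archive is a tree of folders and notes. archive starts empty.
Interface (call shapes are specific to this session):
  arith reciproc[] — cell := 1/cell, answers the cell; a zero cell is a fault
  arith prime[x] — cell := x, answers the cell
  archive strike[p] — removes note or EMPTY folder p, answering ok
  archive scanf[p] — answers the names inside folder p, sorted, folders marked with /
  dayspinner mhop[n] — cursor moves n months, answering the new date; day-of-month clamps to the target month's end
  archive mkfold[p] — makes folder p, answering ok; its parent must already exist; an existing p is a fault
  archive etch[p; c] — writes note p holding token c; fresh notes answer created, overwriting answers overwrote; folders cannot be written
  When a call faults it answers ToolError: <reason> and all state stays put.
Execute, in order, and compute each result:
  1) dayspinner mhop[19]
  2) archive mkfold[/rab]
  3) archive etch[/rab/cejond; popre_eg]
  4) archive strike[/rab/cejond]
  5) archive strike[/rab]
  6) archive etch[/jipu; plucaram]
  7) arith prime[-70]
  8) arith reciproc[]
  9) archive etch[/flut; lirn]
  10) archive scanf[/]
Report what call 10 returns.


>> dayspinner mhop(n='19')
<< 1869-07-31
>> archive mkfold(p='/rab')
<< ok
>> archive etch(p='/rab/cejond', c='popre_eg')
<< created
>> archive strike(p='/rab/cejond')
<< ok
>> archive strike(p='/rab')
<< ok
>> archive etch(p='/jipu', c='plucaram')
<< created
>> arith prime(x='-70')
<< -70
>> arith reciproc()
<< -1/70
>> archive etch(p='/flut', c='lirn')
<< created
>> archive scanf(p='/')
<< [flut, jipu]

Answer: [flut, jipu]


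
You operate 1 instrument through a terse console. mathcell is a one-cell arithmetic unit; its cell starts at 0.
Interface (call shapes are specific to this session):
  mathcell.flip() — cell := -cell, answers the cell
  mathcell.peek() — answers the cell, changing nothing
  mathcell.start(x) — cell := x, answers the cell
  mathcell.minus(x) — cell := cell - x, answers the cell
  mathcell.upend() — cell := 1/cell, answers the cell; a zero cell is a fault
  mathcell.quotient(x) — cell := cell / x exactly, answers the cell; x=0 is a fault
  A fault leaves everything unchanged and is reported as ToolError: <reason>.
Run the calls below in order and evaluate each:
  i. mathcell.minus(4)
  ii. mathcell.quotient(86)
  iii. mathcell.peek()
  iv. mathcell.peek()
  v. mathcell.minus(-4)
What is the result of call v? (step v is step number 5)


# minus(x='4') : -4
# quotient(x='86') : -2/43
# peek() : -2/43
# peek() : -2/43
# minus(x='-4') : 170/43

Answer: 170/43


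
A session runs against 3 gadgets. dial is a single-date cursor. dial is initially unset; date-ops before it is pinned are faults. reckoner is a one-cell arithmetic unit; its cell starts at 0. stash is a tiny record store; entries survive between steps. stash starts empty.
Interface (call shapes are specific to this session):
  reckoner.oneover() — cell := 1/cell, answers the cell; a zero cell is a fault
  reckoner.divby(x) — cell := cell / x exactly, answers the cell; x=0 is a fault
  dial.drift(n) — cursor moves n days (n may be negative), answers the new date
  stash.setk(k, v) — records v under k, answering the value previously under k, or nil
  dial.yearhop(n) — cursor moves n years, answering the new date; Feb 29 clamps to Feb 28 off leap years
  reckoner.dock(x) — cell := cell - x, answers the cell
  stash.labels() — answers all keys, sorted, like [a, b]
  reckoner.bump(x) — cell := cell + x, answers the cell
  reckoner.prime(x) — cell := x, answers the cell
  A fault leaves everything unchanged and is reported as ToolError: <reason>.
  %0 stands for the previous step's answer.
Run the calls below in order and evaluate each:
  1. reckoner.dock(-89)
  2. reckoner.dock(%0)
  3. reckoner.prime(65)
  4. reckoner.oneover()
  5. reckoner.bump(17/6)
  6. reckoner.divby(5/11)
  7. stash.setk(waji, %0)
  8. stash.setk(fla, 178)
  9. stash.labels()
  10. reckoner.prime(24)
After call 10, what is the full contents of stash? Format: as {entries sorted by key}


I call reckoner.dock with -89, — result: 89.
Invoking reckoner.dock with %0, → 0.
I run reckoner.prime with 65, giving 65.
Calling reckoner.oneover(), → 1/65.
Calling reckoner.bump with 17/6, yielding 1111/390.
Next I call reckoner.divby with 5/11, and see 12221/1950.
Now I run stash.setk with waji, %0: nil.
I run stash.setk with fla, 178, → nil.
Then stash.labels(): [fla, waji].
Invoking reckoner.prime with 24, which returns 24.

Answer: {fla=178, waji=12221/1950}


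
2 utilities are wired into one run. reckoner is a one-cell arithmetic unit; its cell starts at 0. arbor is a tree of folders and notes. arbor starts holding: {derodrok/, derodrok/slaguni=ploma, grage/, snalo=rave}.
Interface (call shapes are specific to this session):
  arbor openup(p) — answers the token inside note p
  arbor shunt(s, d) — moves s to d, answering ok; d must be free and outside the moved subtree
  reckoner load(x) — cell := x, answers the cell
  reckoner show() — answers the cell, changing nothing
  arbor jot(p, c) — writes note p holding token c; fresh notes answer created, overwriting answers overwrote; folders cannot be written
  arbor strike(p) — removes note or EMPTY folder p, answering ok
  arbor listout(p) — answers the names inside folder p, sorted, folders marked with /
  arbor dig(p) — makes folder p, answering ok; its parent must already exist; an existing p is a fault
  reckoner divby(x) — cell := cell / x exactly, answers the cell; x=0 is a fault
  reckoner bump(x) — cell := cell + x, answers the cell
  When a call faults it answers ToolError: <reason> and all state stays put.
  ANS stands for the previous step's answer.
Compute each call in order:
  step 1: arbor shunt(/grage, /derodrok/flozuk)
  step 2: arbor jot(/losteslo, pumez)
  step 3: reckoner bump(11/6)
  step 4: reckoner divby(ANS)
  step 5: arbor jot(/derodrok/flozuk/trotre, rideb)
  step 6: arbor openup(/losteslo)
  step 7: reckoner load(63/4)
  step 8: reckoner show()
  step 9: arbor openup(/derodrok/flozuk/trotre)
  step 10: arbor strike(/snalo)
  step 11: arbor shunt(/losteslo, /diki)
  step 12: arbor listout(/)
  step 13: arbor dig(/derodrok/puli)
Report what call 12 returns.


→ arbor shunt(s=/grage, d=/derodrok/flozuk)
← ok
→ arbor jot(p=/losteslo, c=pumez)
← created
→ reckoner bump(x=11/6)
← 11/6
→ reckoner divby(x=ANS)
← 1
→ arbor jot(p=/derodrok/flozuk/trotre, c=rideb)
← created
→ arbor openup(p=/losteslo)
← pumez
→ reckoner load(x=63/4)
← 63/4
→ reckoner show()
← 63/4
→ arbor openup(p=/derodrok/flozuk/trotre)
← rideb
→ arbor strike(p=/snalo)
← ok
→ arbor shunt(s=/losteslo, d=/diki)
← ok
→ arbor listout(p=/)
← [derodrok/, diki]
→ arbor dig(p=/derodrok/puli)
← ok

Answer: [derodrok/, diki]


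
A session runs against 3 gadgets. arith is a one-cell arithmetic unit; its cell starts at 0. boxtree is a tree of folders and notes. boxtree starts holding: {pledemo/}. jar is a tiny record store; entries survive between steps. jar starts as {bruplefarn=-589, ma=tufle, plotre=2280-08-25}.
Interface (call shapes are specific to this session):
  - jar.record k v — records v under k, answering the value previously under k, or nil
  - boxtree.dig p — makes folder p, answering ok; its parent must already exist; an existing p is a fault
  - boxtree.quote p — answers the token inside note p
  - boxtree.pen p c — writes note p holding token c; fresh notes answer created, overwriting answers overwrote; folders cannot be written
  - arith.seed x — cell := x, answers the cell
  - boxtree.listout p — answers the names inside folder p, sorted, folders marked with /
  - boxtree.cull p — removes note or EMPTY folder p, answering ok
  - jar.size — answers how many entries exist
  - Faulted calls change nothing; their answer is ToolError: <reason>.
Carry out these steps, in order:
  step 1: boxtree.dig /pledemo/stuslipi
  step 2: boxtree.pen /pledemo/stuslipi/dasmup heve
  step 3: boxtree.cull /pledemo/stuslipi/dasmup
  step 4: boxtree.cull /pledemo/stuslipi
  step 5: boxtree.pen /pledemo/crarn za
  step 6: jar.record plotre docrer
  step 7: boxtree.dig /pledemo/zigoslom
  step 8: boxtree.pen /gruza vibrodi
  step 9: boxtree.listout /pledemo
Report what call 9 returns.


Answer: [crarn, zigoslom/]

Derivation:
// 1. dig(p: /pledemo/stuslipi) -> ok
// 2. pen(p: /pledemo/stuslipi/dasmup, c: heve) -> created
// 3. cull(p: /pledemo/stuslipi/dasmup) -> ok
// 4. cull(p: /pledemo/stuslipi) -> ok
// 5. pen(p: /pledemo/crarn, c: za) -> created
// 6. record(k: plotre, v: docrer) -> 2280-08-25
// 7. dig(p: /pledemo/zigoslom) -> ok
// 8. pen(p: /gruza, c: vibrodi) -> created
// 9. listout(p: /pledemo) -> [crarn, zigoslom/]


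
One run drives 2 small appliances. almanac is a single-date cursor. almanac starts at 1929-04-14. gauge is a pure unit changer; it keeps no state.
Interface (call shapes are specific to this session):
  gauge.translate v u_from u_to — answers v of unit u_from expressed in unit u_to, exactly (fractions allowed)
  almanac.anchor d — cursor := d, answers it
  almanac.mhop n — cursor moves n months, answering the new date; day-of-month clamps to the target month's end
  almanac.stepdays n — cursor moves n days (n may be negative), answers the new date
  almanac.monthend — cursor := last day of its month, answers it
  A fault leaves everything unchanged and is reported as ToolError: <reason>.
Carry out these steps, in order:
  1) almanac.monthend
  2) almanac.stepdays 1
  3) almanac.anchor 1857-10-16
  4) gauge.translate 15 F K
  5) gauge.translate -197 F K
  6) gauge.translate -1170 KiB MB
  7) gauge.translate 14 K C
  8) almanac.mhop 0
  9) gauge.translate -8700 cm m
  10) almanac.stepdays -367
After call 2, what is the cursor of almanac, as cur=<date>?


CALL almanac.monthend[]
RET  1929-04-30
CALL almanac.stepdays[n→1]
RET  1929-05-01
CALL almanac.anchor[d→1857-10-16]
RET  1857-10-16
CALL gauge.translate[v→15; u_from→F; u_to→K]
RET  47467/180
CALL gauge.translate[v→-197; u_from→F; u_to→K]
RET  26267/180
CALL gauge.translate[v→-1170; u_from→KiB; u_to→MB]
RET  -3744/3125
CALL gauge.translate[v→14; u_from→K; u_to→C]
RET  -5183/20
CALL almanac.mhop[n→0]
RET  1857-10-16
CALL gauge.translate[v→-8700; u_from→cm; u_to→m]
RET  -87
CALL almanac.stepdays[n→-367]
RET  1856-10-14

Answer: cur=1929-05-01


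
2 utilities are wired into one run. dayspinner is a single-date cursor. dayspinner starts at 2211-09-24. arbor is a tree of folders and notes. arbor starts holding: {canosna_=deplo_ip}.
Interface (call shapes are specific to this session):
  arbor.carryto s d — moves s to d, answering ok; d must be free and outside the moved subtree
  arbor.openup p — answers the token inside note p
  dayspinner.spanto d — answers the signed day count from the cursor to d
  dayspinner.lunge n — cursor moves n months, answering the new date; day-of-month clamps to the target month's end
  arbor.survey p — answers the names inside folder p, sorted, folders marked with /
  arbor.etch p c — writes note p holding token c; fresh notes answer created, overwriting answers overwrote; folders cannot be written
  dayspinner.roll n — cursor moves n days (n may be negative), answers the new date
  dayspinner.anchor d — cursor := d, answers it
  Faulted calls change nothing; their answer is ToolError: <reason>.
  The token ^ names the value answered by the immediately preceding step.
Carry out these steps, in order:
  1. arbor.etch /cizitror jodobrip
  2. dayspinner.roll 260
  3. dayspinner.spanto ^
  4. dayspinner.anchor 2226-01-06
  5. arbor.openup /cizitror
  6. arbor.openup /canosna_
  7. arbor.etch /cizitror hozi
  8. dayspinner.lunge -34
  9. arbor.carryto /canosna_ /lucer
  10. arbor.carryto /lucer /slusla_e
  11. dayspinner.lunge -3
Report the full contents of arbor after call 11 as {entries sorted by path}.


% arbor.etch p='/cizitror' c='jodobrip'
[out] created
% dayspinner.roll n='260'
[out] 2212-06-10
% dayspinner.spanto d='^'
[out] 0
% dayspinner.anchor d='2226-01-06'
[out] 2226-01-06
% arbor.openup p='/cizitror'
[out] jodobrip
% arbor.openup p='/canosna_'
[out] deplo_ip
% arbor.etch p='/cizitror' c='hozi'
[out] overwrote
% dayspinner.lunge n='-34'
[out] 2223-03-06
% arbor.carryto s='/canosna_' d='/lucer'
[out] ok
% arbor.carryto s='/lucer' d='/slusla_e'
[out] ok
% dayspinner.lunge n='-3'
[out] 2222-12-06

Answer: {cizitror=hozi, slusla_e=deplo_ip}


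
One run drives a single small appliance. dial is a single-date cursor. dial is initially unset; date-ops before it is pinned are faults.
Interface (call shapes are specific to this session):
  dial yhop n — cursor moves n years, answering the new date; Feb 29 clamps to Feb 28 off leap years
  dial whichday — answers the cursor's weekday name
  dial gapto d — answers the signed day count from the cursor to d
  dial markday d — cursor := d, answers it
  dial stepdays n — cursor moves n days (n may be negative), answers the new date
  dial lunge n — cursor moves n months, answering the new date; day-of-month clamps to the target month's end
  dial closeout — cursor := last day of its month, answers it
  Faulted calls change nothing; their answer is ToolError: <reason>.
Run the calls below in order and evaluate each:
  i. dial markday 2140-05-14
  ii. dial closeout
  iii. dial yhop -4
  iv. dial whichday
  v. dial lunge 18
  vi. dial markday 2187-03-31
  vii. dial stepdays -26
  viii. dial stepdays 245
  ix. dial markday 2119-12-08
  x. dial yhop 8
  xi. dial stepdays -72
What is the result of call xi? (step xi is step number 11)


Answer: 2127-09-27

Derivation:
% dial markday d: 2140-05-14
[out] 2140-05-14
% dial closeout
[out] 2140-05-31
% dial yhop n: -4
[out] 2136-05-31
% dial whichday
[out] Thursday
% dial lunge n: 18
[out] 2137-11-30
% dial markday d: 2187-03-31
[out] 2187-03-31
% dial stepdays n: -26
[out] 2187-03-05
% dial stepdays n: 245
[out] 2187-11-05
% dial markday d: 2119-12-08
[out] 2119-12-08
% dial yhop n: 8
[out] 2127-12-08
% dial stepdays n: -72
[out] 2127-09-27


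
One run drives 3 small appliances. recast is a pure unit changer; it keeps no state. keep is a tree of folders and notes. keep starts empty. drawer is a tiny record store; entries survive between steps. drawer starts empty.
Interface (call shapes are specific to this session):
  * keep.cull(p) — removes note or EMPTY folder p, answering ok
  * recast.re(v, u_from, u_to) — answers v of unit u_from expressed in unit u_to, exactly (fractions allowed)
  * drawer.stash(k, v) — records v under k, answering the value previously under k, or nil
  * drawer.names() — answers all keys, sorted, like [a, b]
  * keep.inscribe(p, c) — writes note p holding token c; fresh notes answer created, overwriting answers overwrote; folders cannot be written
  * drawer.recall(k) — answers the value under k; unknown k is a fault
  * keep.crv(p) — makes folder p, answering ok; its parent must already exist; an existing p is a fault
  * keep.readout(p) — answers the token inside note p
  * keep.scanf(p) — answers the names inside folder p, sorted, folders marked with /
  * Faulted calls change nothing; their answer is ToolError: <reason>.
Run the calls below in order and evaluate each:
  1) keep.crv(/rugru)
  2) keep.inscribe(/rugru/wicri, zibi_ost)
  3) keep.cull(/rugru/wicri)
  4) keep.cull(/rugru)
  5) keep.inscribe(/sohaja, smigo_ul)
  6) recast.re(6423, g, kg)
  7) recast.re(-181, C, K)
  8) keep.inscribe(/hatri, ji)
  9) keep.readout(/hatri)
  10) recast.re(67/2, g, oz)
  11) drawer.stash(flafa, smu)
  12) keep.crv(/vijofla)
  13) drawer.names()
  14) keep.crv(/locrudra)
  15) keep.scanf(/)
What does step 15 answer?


Step: keep.crv[p→/rugru]
Result: ok
Step: keep.inscribe[p→/rugru/wicri; c→zibi_ost]
Result: created
Step: keep.cull[p→/rugru/wicri]
Result: ok
Step: keep.cull[p→/rugru]
Result: ok
Step: keep.inscribe[p→/sohaja; c→smigo_ul]
Result: created
Step: recast.re[v→6423; u_from→g; u_to→kg]
Result: 6423/1000
Step: recast.re[v→-181; u_from→C; u_to→K]
Result: 1843/20
Step: keep.inscribe[p→/hatri; c→ji]
Result: created
Step: keep.readout[p→/hatri]
Result: ji
Step: recast.re[v→67/2; u_from→g; u_to→oz]
Result: 53600000/45359237
Step: drawer.stash[k→flafa; v→smu]
Result: nil
Step: keep.crv[p→/vijofla]
Result: ok
Step: drawer.names[]
Result: [flafa]
Step: keep.crv[p→/locrudra]
Result: ok
Step: keep.scanf[p→/]
Result: [hatri, locrudra/, sohaja, vijofla/]

Answer: [hatri, locrudra/, sohaja, vijofla/]


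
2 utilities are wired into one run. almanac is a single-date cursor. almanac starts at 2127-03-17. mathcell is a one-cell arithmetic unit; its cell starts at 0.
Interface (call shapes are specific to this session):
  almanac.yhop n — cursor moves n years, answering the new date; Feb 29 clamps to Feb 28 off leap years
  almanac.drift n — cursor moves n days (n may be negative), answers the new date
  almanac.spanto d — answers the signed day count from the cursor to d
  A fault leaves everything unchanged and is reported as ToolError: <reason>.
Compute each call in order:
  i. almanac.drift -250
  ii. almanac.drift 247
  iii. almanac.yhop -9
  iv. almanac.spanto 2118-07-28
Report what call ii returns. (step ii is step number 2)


Answer: 2127-03-14

Derivation:
I use almanac.drift with n=-250, → 2126-07-10.
Next I call almanac.drift with n=247, yielding 2127-03-14.
Next I call almanac.yhop with n=-9, giving 2118-03-14.
Using almanac.spanto with d=2118-07-28, yielding 136.


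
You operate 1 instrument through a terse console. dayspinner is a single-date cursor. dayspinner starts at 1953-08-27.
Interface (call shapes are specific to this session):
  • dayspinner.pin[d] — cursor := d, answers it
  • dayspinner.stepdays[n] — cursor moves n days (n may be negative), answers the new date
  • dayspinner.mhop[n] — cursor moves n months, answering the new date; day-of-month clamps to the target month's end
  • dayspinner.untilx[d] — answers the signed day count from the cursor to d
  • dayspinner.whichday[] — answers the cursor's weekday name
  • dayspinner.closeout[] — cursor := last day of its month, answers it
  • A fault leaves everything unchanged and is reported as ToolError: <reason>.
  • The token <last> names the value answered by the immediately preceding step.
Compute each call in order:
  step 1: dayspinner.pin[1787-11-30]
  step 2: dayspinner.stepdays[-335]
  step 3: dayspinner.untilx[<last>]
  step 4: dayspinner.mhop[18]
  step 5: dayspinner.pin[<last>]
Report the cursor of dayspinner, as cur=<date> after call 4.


Answer: cur=1788-06-30

Derivation:
CALL dayspinner.pin[d='1787-11-30']
RET  1787-11-30
CALL dayspinner.stepdays[n='-335']
RET  1786-12-30
CALL dayspinner.untilx[d='<last>']
RET  0
CALL dayspinner.mhop[n='18']
RET  1788-06-30
CALL dayspinner.pin[d='<last>']
RET  1788-06-30


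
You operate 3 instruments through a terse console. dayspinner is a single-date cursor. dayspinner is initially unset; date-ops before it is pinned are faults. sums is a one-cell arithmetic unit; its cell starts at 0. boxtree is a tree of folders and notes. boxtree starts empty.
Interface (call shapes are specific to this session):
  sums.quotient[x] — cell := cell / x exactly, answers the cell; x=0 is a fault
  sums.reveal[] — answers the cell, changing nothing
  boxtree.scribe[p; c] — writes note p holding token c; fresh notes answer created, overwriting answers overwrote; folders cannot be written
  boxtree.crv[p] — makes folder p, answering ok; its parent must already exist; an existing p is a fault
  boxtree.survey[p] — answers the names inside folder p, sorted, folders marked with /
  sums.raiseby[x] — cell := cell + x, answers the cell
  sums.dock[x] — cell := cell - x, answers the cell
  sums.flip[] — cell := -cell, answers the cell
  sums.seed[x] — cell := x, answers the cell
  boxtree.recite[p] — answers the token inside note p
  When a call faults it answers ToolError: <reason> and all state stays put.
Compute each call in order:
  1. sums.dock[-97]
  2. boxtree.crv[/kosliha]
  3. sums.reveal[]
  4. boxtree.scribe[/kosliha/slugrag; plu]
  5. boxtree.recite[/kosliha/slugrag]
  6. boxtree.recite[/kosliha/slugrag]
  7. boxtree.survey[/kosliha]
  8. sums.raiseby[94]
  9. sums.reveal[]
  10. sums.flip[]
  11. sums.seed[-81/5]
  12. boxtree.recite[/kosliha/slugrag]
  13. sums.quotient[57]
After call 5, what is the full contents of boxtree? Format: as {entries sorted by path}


-> sums.dock(x: -97)
<- 97
-> boxtree.crv(p: /kosliha)
<- ok
-> sums.reveal()
<- 97
-> boxtree.scribe(p: /kosliha/slugrag, c: plu)
<- created
-> boxtree.recite(p: /kosliha/slugrag)
<- plu
-> boxtree.recite(p: /kosliha/slugrag)
<- plu
-> boxtree.survey(p: /kosliha)
<- [slugrag]
-> sums.raiseby(x: 94)
<- 191
-> sums.reveal()
<- 191
-> sums.flip()
<- -191
-> sums.seed(x: -81/5)
<- -81/5
-> boxtree.recite(p: /kosliha/slugrag)
<- plu
-> sums.quotient(x: 57)
<- -27/95

Answer: {kosliha/, kosliha/slugrag=plu}
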